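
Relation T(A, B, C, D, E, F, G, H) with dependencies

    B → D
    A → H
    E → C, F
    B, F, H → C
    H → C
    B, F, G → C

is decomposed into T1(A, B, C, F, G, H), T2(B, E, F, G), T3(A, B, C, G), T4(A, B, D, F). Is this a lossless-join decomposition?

No

Chase test. Columns are A, B, C, D, E, F, G, H; row i has aⱼ where attribute j ∈ Ti, else bᵢⱼ.
Initial tableau (one row per fragment):
  row 1: a1 a2 a3 b14 b15 a6 a7 a8
  row 2: b21 a2 b23 b24 a5 a6 a7 b28
  row 3: a1 a2 a3 b34 b35 b36 a7 b38
  row 4: a1 a2 b43 a4 b45 a6 b47 b48
Rows 1 and 2 agree on B; apply B→D and equate their D entries.
Rows 1 and 3 agree on B; apply B→D and equate their D entries.
Rows 1 and 4 agree on B; apply B→D and equate their D entries.
Rows 1 and 3 agree on A; apply A→H and equate their H entries.
Rows 1 and 4 agree on A; apply A→H and equate their H entries.
Rows 1 and 4 agree on B, F, H; apply B, F, H→C and equate their C entries.
Rows 1 and 2 agree on B, F, G; apply B, F, G→C and equate their C entries.
No row becomes fully distinguished — the join is lossy.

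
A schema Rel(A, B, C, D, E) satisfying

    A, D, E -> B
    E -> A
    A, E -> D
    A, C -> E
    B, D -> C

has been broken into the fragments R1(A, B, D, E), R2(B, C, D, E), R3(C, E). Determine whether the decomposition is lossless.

Yes

Chase test. Columns are A, B, C, D, E; row i has aⱼ where attribute j ∈ Ri, else bᵢⱼ.
Initial tableau (one row per fragment):
  row 1: a1 a2 b13 a4 a5
  row 2: b21 a2 a3 a4 a5
  row 3: b31 b32 a3 b34 a5
Rows 1 and 2 agree on E; apply E→A and equate their A entries.
Rows 1 and 3 agree on E; apply E→A and equate their A entries.
Rows 1 and 3 agree on A, E; apply A, E→D and equate their D entries.
Rows 1 and 2 agree on B, D; apply B, D→C and equate their C entries.
Rows 1 and 3 agree on A, D, E; apply A, D, E→B and equate their B entries.
Row 1 is now all distinguished symbols — the join is lossless.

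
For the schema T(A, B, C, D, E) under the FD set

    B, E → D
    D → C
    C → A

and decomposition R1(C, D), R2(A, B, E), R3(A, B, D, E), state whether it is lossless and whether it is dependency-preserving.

Lossless test (chase): Rows 2 and 3 agree on B, E; apply B, E→D and equate their D entries. Rows 1 and 2 agree on D; apply D→C and equate their C entries. Rows 1 and 3 agree on D; apply D→C and equate their C entries. Rows 1 and 2 agree on C; apply C→A and equate their A entries. Row 2 is now all distinguished symbols — the join is lossless.
Dependency preservation: the restricted closure of {C} across the fragments never reaches {A}, so C → A cannot be enforced without a join — not preserved.

lossless but not dependency-preserving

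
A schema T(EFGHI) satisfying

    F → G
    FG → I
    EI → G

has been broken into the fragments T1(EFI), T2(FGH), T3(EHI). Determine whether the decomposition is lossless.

Chase test. Columns are EFGHI; row i has aⱼ where attribute j ∈ Ti, else bᵢⱼ.
Initial tableau (one row per fragment):
  row 1: a1 a2 b13 b14 a5
  row 2: b21 a2 a3 a4 b25
  row 3: a1 b32 b33 a4 a5
Rows 1 and 2 agree on F; apply F→G and equate their G entries.
Rows 1 and 2 agree on FG; apply FG→I and equate their I entries.
Rows 1 and 3 agree on EI; apply EI→G and equate their G entries.
No row becomes fully distinguished — the join is lossy.

No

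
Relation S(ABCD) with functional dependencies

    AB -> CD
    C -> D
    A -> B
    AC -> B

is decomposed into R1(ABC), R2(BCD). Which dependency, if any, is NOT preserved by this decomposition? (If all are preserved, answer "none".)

AB → CD: restricted closure across fragments reaches CD.
C → D lies within R2.
A → B lies within R1.
AC → B lies within R1.
Every dependency is enforceable on the fragments, so the decomposition is dependency-preserving.

none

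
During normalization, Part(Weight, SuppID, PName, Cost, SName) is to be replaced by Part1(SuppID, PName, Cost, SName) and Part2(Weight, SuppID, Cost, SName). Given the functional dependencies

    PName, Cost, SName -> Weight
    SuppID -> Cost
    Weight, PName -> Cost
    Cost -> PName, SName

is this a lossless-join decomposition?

Common attributes: Part1 ∩ Part2 = {SuppID, Cost, SName}.
Closure of {SuppID, Cost, SName}: Cost → PName, SName applies, adding PName; PName, Cost, SName → Weight applies, adding Weight. So (SuppID, Cost, SName)⁺ = {Weight, SuppID, PName, Cost, SName}.
This closure contains every attribute of Part1, so Part1 ∩ Part2 → Part1. The join is lossless.

Yes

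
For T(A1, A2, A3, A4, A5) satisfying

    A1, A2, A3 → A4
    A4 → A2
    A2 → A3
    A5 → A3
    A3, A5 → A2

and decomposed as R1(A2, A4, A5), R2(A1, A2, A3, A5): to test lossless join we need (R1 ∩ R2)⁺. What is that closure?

R1 ∩ R2 = {A2, A5}.
A2 → A3 applies, adding A3
Closure: {A2, A3, A5}.

A2, A3, A5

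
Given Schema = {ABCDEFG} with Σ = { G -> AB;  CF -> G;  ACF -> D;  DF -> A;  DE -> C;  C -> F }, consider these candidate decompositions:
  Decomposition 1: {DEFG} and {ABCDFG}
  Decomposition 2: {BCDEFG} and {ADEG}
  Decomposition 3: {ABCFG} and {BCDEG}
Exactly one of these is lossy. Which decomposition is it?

Decomposition 1: common = {DFG}, closure = {ABDFG} → lossy.
Decomposition 2: common = {DEG}, closure = {ABCDEFG} → lossless.
Decomposition 3: common = {BCG}, closure = {ABCDFG} → lossless.

Decomposition 1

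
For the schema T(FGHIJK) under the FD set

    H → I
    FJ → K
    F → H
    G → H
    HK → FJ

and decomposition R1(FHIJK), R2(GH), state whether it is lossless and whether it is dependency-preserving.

lossy but dependency-preserving

Lossless test: (H)⁺ = {HI}, which is a superkey of neither fragment — lossy.
Dependency preservation: every FD's attributes lie within a single fragment, so each can be enforced locally — preserved.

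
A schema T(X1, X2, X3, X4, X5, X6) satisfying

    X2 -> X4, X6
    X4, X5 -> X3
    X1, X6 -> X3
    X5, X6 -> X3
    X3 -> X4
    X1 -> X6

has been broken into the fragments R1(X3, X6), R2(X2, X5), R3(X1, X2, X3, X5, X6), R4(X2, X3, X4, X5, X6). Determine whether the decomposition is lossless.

Yes

Chase test. Columns are X1, X2, X3, X4, X5, X6; row i has aⱼ where attribute j ∈ Ri, else bᵢⱼ.
Initial tableau (one row per fragment):
  row 1: b11 b12 a3 b14 b15 a6
  row 2: b21 a2 b23 b24 a5 b26
  row 3: a1 a2 a3 b34 a5 a6
  row 4: b41 a2 a3 a4 a5 a6
Rows 2 and 3 agree on X2; apply X2→X4, X6 and equate their X4, X6 entries.
Rows 2 and 4 agree on X2; apply X2→X4, X6 and equate their X4, X6 entries.
Rows 2 and 3 agree on X4, X5; apply X4, X5→X3 and equate their X3 entries.
Rows 1 and 2 agree on X3; apply X3→X4 and equate their X4 entries.
Row 3 is now all distinguished symbols — the join is lossless.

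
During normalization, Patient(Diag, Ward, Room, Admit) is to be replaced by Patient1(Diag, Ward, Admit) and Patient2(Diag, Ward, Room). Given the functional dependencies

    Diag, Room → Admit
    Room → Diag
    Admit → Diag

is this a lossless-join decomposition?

Common attributes: Patient1 ∩ Patient2 = {Diag, Ward}.
No dependency enlarges {Diag, Ward}, so (Diag, Ward)⁺ = {Diag, Ward}.
The closure contains neither all of Patient1 = {Diag, Ward, Admit} nor all of Patient2 = {Diag, Ward, Room}, so the common attributes are not a superkey of either fragment. The join is lossy.

No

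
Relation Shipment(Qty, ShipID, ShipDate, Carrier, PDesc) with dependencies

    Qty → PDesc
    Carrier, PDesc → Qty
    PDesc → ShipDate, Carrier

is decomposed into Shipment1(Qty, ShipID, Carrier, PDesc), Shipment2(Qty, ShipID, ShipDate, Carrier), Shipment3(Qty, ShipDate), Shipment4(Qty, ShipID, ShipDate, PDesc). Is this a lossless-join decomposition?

Yes

Chase test. Columns are Qty, ShipID, ShipDate, Carrier, PDesc; row i has aⱼ where attribute j ∈ Shipmenti, else bᵢⱼ.
Initial tableau (one row per fragment):
  row 1: a1 a2 b13 a4 a5
  row 2: a1 a2 a3 a4 b25
  row 3: a1 b32 a3 b34 b35
  row 4: a1 a2 a3 b44 a5
Rows 1 and 2 agree on Qty; apply Qty→PDesc and equate their PDesc entries.
Rows 1 and 3 agree on Qty; apply Qty→PDesc and equate their PDesc entries.
Rows 1 and 2 agree on PDesc; apply PDesc→ShipDate, Carrier and equate their ShipDate, Carrier entries.
Rows 1 and 3 agree on PDesc; apply PDesc→ShipDate, Carrier and equate their ShipDate, Carrier entries.
Rows 1 and 4 agree on PDesc; apply PDesc→ShipDate, Carrier and equate their ShipDate, Carrier entries.
Row 1 is now all distinguished symbols — the join is lossless.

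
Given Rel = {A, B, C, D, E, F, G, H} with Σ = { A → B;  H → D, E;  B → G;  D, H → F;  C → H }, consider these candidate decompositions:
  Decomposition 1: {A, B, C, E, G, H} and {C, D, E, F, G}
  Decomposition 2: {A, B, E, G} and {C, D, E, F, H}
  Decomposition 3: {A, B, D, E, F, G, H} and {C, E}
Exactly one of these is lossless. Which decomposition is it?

Decomposition 1: common = {C, E, G}, closure = {C, D, E, F, G, H} → lossless.
Decomposition 2: common = {E}, closure = {E} → lossy.
Decomposition 3: common = {E}, closure = {E} → lossy.

Decomposition 1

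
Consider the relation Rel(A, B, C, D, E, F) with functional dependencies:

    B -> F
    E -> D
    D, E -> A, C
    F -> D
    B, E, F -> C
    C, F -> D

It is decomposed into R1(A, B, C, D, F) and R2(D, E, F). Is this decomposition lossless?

No

Common attributes: R1 ∩ R2 = {D, F}.
No dependency enlarges {D, F}, so (D, F)⁺ = {D, F}.
The closure contains neither all of R1 = {A, B, C, D, F} nor all of R2 = {D, E, F}, so the common attributes are not a superkey of either fragment. The join is lossy.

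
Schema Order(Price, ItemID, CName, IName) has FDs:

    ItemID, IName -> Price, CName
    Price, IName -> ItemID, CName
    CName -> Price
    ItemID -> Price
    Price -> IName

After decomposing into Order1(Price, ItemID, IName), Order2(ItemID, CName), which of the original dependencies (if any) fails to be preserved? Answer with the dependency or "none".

ItemID, IName → Price, CName: restricted closure across fragments reaches Price, CName.
Price, IName → ItemID, CName: restricted closure across fragments reaches ItemID, CName.
CName → Price: restricted closure across fragments reaches Price.
ItemID → Price lies within Order1.
Price → IName lies within Order1.
Every dependency is enforceable on the fragments, so the decomposition is dependency-preserving.

none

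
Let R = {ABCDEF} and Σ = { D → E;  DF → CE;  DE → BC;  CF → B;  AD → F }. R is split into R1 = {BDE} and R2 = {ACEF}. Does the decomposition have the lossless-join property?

No

Common attributes: R1 ∩ R2 = {E}.
No dependency enlarges {E}, so (E)⁺ = {E}.
The closure contains neither all of R1 = {BDE} nor all of R2 = {ACEF}, so the common attributes are not a superkey of either fragment. The join is lossy.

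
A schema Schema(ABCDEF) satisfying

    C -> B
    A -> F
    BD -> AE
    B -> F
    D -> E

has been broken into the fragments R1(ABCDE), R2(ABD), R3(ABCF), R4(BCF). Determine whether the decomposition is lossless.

Yes

Chase test. Columns are ABCDEF; row i has aⱼ where attribute j ∈ Ri, else bᵢⱼ.
Initial tableau (one row per fragment):
  row 1: a1 a2 a3 a4 a5 b16
  row 2: a1 a2 b23 a4 b25 b26
  row 3: a1 a2 a3 b34 b35 a6
  row 4: b41 a2 a3 b44 b45 a6
Rows 1 and 2 agree on A; apply A→F and equate their F entries.
Rows 1 and 3 agree on A; apply A→F and equate their F entries.
Rows 1 and 2 agree on BD; apply BD→AE and equate their AE entries.
Row 1 is now all distinguished symbols — the join is lossless.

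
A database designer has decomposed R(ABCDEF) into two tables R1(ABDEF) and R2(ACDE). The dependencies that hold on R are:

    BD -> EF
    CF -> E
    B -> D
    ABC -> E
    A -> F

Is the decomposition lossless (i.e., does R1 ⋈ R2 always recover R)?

No

Common attributes: R1 ∩ R2 = {ADE}.
Closure of {ADE}: A → F applies, adding F. So (ADE)⁺ = {ADEF}.
The closure contains neither all of R1 = {ABDEF} nor all of R2 = {ACDE}, so the common attributes are not a superkey of either fragment. The join is lossy.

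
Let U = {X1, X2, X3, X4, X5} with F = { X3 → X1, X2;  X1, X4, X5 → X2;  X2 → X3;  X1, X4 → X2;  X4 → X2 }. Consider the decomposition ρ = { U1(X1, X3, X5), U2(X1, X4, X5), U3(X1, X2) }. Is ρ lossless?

Chase test. Columns are X1, X2, X3, X4, X5; row i has aⱼ where attribute j ∈ Ui, else bᵢⱼ.
Initial tableau (one row per fragment):
  row 1: a1 b12 a3 b14 a5
  row 2: a1 b22 b23 a4 a5
  row 3: a1 a2 b33 b34 b35
No row becomes fully distinguished — the join is lossy.

No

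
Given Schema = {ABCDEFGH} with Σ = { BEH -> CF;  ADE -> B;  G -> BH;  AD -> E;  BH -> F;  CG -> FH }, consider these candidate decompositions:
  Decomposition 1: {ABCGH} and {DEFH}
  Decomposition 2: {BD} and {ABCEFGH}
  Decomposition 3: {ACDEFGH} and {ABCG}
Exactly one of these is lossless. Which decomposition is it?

Decomposition 3

Decomposition 1: common = {H}, closure = {H} → lossy.
Decomposition 2: common = {B}, closure = {B} → lossy.
Decomposition 3: common = {ACG}, closure = {ABCFGH} → lossless.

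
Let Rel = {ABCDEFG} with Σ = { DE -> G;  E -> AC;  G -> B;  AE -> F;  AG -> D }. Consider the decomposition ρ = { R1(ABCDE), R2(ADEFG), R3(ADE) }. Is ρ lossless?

Yes

Chase test. Columns are ABCDEFG; row i has aⱼ where attribute j ∈ Ri, else bᵢⱼ.
Initial tableau (one row per fragment):
  row 1: a1 a2 a3 a4 a5 b16 b17
  row 2: a1 b22 b23 a4 a5 a6 a7
  row 3: a1 b32 b33 a4 a5 b36 b37
Rows 1 and 2 agree on DE; apply DE→G and equate their G entries.
Rows 1 and 3 agree on DE; apply DE→G and equate their G entries.
Rows 1 and 2 agree on E; apply E→AC and equate their AC entries.
Rows 1 and 3 agree on E; apply E→AC and equate their AC entries.
Rows 1 and 2 agree on G; apply G→B and equate their B entries.
Rows 1 and 3 agree on G; apply G→B and equate their B entries.
Rows 1 and 2 agree on AE; apply AE→F and equate their F entries.
Rows 1 and 3 agree on AE; apply AE→F and equate their F entries.
Row 1 is now all distinguished symbols — the join is lossless.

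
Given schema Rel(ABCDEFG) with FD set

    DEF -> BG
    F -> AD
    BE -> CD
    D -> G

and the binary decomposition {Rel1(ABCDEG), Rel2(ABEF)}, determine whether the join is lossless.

Common attributes: Rel1 ∩ Rel2 = {ABE}.
Closure of {ABE}: BE → CD applies, adding CD; D → G applies, adding G. So (ABE)⁺ = {ABCDEG}.
This closure contains every attribute of Rel1, so Rel1 ∩ Rel2 → Rel1. The join is lossless.

Yes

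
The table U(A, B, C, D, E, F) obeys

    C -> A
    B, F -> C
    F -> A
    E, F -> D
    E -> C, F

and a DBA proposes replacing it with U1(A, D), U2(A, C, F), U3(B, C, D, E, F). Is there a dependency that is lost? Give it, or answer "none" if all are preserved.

none

C → A lies within U2.
B, F → C lies within U3.
F → A lies within U2.
E, F → D lies within U3.
E → C, F lies within U3.
Every dependency is enforceable on the fragments, so the decomposition is dependency-preserving.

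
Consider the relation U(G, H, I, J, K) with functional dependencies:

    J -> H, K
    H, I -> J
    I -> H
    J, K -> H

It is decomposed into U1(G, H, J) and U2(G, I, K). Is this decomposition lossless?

No

Common attributes: U1 ∩ U2 = {G}.
No dependency enlarges {G}, so (G)⁺ = {G}.
The closure contains neither all of U1 = {G, H, J} nor all of U2 = {G, I, K}, so the common attributes are not a superkey of either fragment. The join is lossy.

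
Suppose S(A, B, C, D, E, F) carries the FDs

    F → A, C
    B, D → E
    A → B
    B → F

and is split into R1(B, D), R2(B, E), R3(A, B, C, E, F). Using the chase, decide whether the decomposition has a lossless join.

No

Chase test. Columns are A, B, C, D, E, F; row i has aⱼ where attribute j ∈ Ri, else bᵢⱼ.
Initial tableau (one row per fragment):
  row 1: b11 a2 b13 a4 b15 b16
  row 2: b21 a2 b23 b24 a5 b26
  row 3: a1 a2 a3 b34 a5 a6
Rows 1 and 2 agree on B; apply B→F and equate their F entries.
Rows 1 and 3 agree on B; apply B→F and equate their F entries.
Rows 1 and 2 agree on F; apply F→A, C and equate their A, C entries.
Rows 1 and 3 agree on F; apply F→A, C and equate their A, C entries.
No row becomes fully distinguished — the join is lossy.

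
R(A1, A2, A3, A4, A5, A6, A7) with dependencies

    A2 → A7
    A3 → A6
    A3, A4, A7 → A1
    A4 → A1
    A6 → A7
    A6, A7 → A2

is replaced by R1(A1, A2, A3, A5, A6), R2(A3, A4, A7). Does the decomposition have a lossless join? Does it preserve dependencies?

lossy and not dependency-preserving

Lossless test: (A3)⁺ = {A2, A3, A6, A7}, which is a superkey of neither fragment — lossy.
Dependency preservation: the restricted closure of {A2} across the fragments never reaches {A7}, so A2 → A7 cannot be enforced without a join — not preserved.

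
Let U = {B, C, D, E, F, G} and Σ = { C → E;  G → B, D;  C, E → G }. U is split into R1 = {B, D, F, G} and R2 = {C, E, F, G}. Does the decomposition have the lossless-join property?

Yes

Common attributes: R1 ∩ R2 = {F, G}.
Closure of {F, G}: G → B, D applies, adding B, D. So (F, G)⁺ = {B, D, F, G}.
This closure contains every attribute of R1, so R1 ∩ R2 → R1. The join is lossless.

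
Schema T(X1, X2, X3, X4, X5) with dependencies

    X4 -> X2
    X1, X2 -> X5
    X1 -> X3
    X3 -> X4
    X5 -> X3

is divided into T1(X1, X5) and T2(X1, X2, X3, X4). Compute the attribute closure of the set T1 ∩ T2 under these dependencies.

X1, X2, X3, X4, X5

T1 ∩ T2 = {X1}.
X1 → X3 applies, adding X3
X3 → X4 applies, adding X4
X4 → X2 applies, adding X2
X1, X2 → X5 applies, adding X5
Closure: {X1, X2, X3, X4, X5}.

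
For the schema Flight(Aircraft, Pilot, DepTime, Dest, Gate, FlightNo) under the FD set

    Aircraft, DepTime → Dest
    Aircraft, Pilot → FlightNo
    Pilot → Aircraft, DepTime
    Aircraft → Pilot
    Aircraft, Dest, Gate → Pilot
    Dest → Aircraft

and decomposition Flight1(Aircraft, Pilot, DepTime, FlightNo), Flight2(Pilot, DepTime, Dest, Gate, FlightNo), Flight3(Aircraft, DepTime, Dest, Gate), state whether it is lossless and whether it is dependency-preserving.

lossless and dependency-preserving

Lossless test (chase): Rows 1 and 3 agree on Aircraft, DepTime; apply Aircraft, DepTime→Dest and equate their Dest entries. Rows 1 and 2 agree on Pilot; apply Pilot→Aircraft, DepTime and equate their Aircraft, DepTime entries. Rows 1 and 3 agree on Aircraft; apply Aircraft→Pilot and equate their Pilot entries. Rows 1 and 3 agree on Aircraft, Pilot; apply Aircraft, Pilot→FlightNo and equate their FlightNo entries. Row 2 is now all distinguished symbols — the join is lossless.
Dependency preservation: Aircraft, Dest, Gate → Pilot is not contained in any single fragment, but the restricted closure of its left-hand side across the fragments still reaches the right-hand side; the remaining FDs each lie inside some fragment. All dependencies are preserved.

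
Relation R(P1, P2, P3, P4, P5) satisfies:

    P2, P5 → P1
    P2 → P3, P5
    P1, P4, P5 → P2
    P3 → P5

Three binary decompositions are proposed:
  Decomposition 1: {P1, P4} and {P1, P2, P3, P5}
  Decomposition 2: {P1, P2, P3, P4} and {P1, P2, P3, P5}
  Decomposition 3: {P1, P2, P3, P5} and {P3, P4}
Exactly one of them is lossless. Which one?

Decomposition 2

Decomposition 1: common = {P1}, closure = {P1} → lossy.
Decomposition 2: common = {P1, P2, P3}, closure = {P1, P2, P3, P5} → lossless.
Decomposition 3: common = {P3}, closure = {P3, P5} → lossy.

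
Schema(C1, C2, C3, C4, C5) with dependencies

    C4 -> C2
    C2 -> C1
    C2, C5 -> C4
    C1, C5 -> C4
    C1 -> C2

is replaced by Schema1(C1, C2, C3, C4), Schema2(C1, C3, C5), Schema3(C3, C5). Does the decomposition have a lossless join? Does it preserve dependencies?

lossy and not dependency-preserving

Lossless test (chase): Rows 1 and 2 agree on C1; apply C1→C2 and equate their C2 entries. No row becomes fully distinguished — the join is lossy.
Dependency preservation: the restricted closure of {C2, C5} across the fragments never reaches {C4}, so C2, C5 → C4 cannot be enforced without a join — not preserved.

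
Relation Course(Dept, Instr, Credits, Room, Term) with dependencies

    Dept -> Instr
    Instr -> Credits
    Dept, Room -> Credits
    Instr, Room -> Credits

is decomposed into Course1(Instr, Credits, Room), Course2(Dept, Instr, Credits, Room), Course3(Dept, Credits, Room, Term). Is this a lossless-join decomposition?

Yes

Chase test. Columns are Dept, Instr, Credits, Room, Term; row i has aⱼ where attribute j ∈ Coursei, else bᵢⱼ.
Initial tableau (one row per fragment):
  row 1: b11 a2 a3 a4 b15
  row 2: a1 a2 a3 a4 b25
  row 3: a1 b32 a3 a4 a5
Rows 2 and 3 agree on Dept; apply Dept→Instr and equate their Instr entries.
Row 3 is now all distinguished symbols — the join is lossless.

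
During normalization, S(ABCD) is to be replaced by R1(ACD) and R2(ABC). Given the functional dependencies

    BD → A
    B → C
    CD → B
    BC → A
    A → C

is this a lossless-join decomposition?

Common attributes: R1 ∩ R2 = {AC}.
No dependency enlarges {AC}, so (AC)⁺ = {AC}.
The closure contains neither all of R1 = {ACD} nor all of R2 = {ABC}, so the common attributes are not a superkey of either fragment. The join is lossy.

No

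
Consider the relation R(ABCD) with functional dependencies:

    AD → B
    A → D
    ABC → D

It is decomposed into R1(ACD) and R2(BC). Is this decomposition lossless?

No

Common attributes: R1 ∩ R2 = {C}.
No dependency enlarges {C}, so (C)⁺ = {C}.
The closure contains neither all of R1 = {ACD} nor all of R2 = {BC}, so the common attributes are not a superkey of either fragment. The join is lossy.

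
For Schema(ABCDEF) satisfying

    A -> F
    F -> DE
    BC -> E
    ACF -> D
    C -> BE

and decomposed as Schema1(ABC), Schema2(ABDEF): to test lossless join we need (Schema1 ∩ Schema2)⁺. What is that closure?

ABDEF

Schema1 ∩ Schema2 = {AB}.
A → F applies, adding F
F → DE applies, adding DE
Closure: {ABDEF}.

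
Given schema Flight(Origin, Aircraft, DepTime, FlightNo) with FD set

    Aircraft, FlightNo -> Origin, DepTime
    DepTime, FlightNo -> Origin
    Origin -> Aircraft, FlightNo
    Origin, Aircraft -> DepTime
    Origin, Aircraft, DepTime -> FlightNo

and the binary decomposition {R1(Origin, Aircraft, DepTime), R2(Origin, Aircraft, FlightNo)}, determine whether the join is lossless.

Yes

Common attributes: R1 ∩ R2 = {Origin, Aircraft}.
Closure of {Origin, Aircraft}: Origin → Aircraft, FlightNo applies, adding FlightNo; Origin, Aircraft → DepTime applies, adding DepTime. So (Origin, Aircraft)⁺ = {Origin, Aircraft, DepTime, FlightNo}.
This closure contains every attribute of R1, so R1 ∩ R2 → R1. The join is lossless.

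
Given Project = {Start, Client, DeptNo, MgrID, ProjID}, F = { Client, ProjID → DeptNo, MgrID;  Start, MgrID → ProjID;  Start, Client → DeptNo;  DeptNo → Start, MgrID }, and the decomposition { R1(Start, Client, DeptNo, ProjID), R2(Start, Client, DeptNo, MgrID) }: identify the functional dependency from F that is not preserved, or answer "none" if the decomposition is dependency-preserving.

Start, MgrID → ProjID

Check Start, MgrID → ProjID: no single fragment contains all of {Start, MgrID, ProjID}, and the restricted closure of {Start, MgrID} across the fragments never reaches {ProjID}.
Client, ProjID → DeptNo, MgrID is preserved.
Start, Client → DeptNo is preserved.
DeptNo → Start, MgrID is preserved.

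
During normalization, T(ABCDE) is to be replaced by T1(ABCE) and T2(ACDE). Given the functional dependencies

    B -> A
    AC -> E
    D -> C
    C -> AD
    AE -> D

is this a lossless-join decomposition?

Yes

Common attributes: T1 ∩ T2 = {ACE}.
Closure of {ACE}: C → AD applies, adding D. So (ACE)⁺ = {ACDE}.
This closure contains every attribute of T2, so T1 ∩ T2 → T2. The join is lossless.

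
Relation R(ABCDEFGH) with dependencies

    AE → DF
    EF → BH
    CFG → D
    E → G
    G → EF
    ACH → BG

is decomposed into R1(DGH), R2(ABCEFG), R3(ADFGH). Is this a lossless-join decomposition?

Yes

Chase test. Columns are ABCDEFGH; row i has aⱼ where attribute j ∈ Ri, else bᵢⱼ.
Initial tableau (one row per fragment):
  row 1: b11 b12 b13 a4 b15 b16 a7 a8
  row 2: a1 a2 a3 b24 a5 a6 a7 b28
  row 3: a1 b32 b33 a4 b35 a6 a7 a8
Rows 1 and 2 agree on G; apply G→EF and equate their EF entries.
Rows 1 and 3 agree on G; apply G→EF and equate their EF entries.
Rows 2 and 3 agree on AE; apply AE→DF and equate their DF entries.
Rows 1 and 2 agree on EF; apply EF→BH and equate their BH entries.
Rows 1 and 3 agree on EF; apply EF→BH and equate their BH entries.
Row 2 is now all distinguished symbols — the join is lossless.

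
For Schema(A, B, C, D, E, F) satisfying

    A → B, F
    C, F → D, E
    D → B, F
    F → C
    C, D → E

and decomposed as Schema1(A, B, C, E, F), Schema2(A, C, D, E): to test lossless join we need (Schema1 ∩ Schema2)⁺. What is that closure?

Schema1 ∩ Schema2 = {A, C, E}.
A → B, F applies, adding B, F
C, F → D, E applies, adding D
Closure: {A, B, C, D, E, F}.

A, B, C, D, E, F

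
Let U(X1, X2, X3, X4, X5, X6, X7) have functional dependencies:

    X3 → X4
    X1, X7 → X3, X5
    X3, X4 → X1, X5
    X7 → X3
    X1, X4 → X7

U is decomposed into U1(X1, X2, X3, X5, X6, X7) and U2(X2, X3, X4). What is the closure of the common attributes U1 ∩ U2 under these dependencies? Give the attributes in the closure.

X1, X2, X3, X4, X5, X7

U1 ∩ U2 = {X2, X3}.
X3 → X4 applies, adding X4
X3, X4 → X1, X5 applies, adding X1, X5
X1, X4 → X7 applies, adding X7
Closure: {X1, X2, X3, X4, X5, X7}.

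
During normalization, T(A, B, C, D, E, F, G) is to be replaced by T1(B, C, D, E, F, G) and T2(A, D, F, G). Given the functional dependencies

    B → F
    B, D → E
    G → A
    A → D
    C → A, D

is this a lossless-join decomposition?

Common attributes: T1 ∩ T2 = {D, F, G}.
Closure of {D, F, G}: G → A applies, adding A. So (D, F, G)⁺ = {A, D, F, G}.
This closure contains every attribute of T2, so T1 ∩ T2 → T2. The join is lossless.

Yes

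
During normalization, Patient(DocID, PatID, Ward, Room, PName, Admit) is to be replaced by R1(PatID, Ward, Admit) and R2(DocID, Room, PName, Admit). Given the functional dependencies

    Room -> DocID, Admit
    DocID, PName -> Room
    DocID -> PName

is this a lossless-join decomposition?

No

Common attributes: R1 ∩ R2 = {Admit}.
No dependency enlarges {Admit}, so (Admit)⁺ = {Admit}.
The closure contains neither all of R1 = {PatID, Ward, Admit} nor all of R2 = {DocID, Room, PName, Admit}, so the common attributes are not a superkey of either fragment. The join is lossy.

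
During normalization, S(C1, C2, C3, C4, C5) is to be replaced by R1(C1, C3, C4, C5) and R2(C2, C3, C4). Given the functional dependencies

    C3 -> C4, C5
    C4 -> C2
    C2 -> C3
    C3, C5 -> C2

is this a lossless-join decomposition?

Common attributes: R1 ∩ R2 = {C3, C4}.
Closure of {C3, C4}: C3 → C4, C5 applies, adding C5; C4 → C2 applies, adding C2. So (C3, C4)⁺ = {C2, C3, C4, C5}.
This closure contains every attribute of R2, so R1 ∩ R2 → R2. The join is lossless.

Yes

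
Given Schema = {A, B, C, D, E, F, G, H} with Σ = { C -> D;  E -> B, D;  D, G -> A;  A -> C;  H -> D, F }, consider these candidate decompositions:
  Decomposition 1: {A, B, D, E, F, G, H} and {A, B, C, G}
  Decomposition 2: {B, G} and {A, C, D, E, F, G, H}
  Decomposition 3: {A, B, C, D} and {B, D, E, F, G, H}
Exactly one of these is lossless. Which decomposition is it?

Decomposition 1

Decomposition 1: common = {A, B, G}, closure = {A, B, C, D, G} → lossless.
Decomposition 2: common = {G}, closure = {G} → lossy.
Decomposition 3: common = {B, D}, closure = {B, D} → lossy.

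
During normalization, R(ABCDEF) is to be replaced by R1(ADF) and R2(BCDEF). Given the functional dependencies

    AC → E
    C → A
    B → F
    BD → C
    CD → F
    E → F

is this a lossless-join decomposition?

Common attributes: R1 ∩ R2 = {DF}.
No dependency enlarges {DF}, so (DF)⁺ = {DF}.
The closure contains neither all of R1 = {ADF} nor all of R2 = {BCDEF}, so the common attributes are not a superkey of either fragment. The join is lossy.

No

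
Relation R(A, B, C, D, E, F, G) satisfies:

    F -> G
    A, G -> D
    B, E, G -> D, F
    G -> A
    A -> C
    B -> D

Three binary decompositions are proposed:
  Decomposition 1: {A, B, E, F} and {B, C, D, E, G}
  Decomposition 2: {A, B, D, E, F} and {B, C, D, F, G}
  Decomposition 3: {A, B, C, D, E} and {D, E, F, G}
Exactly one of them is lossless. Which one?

Decomposition 1: common = {B, E}, closure = {B, D, E} → lossy.
Decomposition 2: common = {B, D, F}, closure = {A, B, C, D, F, G} → lossless.
Decomposition 3: common = {D, E}, closure = {D, E} → lossy.

Decomposition 2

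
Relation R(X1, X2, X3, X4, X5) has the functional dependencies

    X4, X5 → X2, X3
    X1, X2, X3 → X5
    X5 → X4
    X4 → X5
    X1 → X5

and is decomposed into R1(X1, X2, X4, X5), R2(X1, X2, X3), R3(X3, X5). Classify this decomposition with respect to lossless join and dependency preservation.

Lossless test (chase): Rows 1 and 3 agree on X5; apply X5→X4 and equate their X4 entries. Rows 1 and 2 agree on X1; apply X1→X5 and equate their X5 entries. Rows 1 and 3 agree on X4, X5; apply X4, X5→X2, X3 and equate their X2, X3 entries. Rows 1 and 2 agree on X5; apply X5→X4 and equate their X4 entries. Row 1 is now all distinguished symbols — the join is lossless.
Dependency preservation: X4, X5 → X2, X3; X1, X2, X3 → X5 are not contained in any single fragment, but the restricted closure of each left-hand side across the fragments still reaches the right-hand side; the remaining FDs each lie inside some fragment. All dependencies are preserved.

lossless and dependency-preserving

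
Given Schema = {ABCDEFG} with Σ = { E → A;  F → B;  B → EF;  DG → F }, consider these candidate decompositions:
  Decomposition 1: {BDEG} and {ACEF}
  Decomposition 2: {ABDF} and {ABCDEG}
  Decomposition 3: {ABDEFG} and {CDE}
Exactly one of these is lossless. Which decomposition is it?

Decomposition 2

Decomposition 1: common = {E}, closure = {AE} → lossy.
Decomposition 2: common = {ABD}, closure = {ABDEF} → lossless.
Decomposition 3: common = {DE}, closure = {ADE} → lossy.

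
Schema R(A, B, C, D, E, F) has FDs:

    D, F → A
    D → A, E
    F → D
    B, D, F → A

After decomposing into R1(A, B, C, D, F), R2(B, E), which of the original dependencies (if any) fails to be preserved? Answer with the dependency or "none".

Check D → A, E: no single fragment contains all of {A, D, E}, and the restricted closure of {D} across the fragments never reaches {A, E}.
D, F → A is preserved.
F → D is preserved.
B, D, F → A is preserved.

D → A, E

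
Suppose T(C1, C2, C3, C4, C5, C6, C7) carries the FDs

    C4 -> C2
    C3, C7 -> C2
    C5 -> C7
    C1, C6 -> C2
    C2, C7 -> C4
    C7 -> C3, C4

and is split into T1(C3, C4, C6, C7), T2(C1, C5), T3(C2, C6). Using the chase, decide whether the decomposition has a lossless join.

Chase test. Columns are C1, C2, C3, C4, C5, C6, C7; row i has aⱼ where attribute j ∈ Ti, else bᵢⱼ.
Initial tableau (one row per fragment):
  row 1: b11 b12 a3 a4 b15 a6 a7
  row 2: a1 b22 b23 b24 a5 b26 b27
  row 3: b31 a2 b33 b34 b35 a6 b37
No row becomes fully distinguished — the join is lossy.

No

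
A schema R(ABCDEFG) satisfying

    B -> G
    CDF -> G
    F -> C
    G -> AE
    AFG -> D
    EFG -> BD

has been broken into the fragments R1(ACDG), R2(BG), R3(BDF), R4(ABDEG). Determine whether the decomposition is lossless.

Chase test. Columns are ABCDEFG; row i has aⱼ where attribute j ∈ Ri, else bᵢⱼ.
Initial tableau (one row per fragment):
  row 1: a1 b12 a3 a4 b15 b16 a7
  row 2: b21 a2 b23 b24 b25 b26 a7
  row 3: b31 a2 b33 a4 b35 a6 b37
  row 4: a1 a2 b43 a4 a5 b46 a7
Rows 2 and 3 agree on B; apply B→G and equate their G entries.
Rows 1 and 2 agree on G; apply G→AE and equate their AE entries.
Rows 1 and 3 agree on G; apply G→AE and equate their AE entries.
Rows 1 and 4 agree on G; apply G→AE and equate their AE entries.
No row becomes fully distinguished — the join is lossy.

No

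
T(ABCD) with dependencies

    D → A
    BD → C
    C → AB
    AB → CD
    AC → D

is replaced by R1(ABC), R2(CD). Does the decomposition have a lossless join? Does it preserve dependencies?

lossless but not dependency-preserving

Lossless test: (C)⁺ = {ABCD}, which contains all of one fragment — lossless.
Dependency preservation: the restricted closure of {D} across the fragments never reaches {A}, so D → A cannot be enforced without a join — not preserved.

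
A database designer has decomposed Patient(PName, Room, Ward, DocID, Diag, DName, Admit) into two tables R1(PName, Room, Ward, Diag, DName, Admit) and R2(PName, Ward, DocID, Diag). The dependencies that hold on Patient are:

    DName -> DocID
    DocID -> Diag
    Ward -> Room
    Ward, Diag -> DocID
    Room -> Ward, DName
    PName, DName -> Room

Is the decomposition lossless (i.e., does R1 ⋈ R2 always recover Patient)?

Common attributes: R1 ∩ R2 = {PName, Ward, Diag}.
Closure of {PName, Ward, Diag}: Ward → Room applies, adding Room; Ward, Diag → DocID applies, adding DocID; Room → Ward, DName applies, adding DName. So (PName, Ward, Diag)⁺ = {PName, Room, Ward, DocID, Diag, DName}.
This closure contains every attribute of R2, so R1 ∩ R2 → R2. The join is lossless.

Yes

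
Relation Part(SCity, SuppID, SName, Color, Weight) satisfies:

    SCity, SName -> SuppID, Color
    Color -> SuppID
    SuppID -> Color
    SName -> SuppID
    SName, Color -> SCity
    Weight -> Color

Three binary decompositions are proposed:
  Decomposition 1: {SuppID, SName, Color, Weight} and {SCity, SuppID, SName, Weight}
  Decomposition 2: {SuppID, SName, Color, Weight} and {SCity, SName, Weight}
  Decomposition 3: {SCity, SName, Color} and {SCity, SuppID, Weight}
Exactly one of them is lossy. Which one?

Decomposition 1: common = {SuppID, SName, Weight}, closure = {SCity, SuppID, SName, Color, Weight} → lossless.
Decomposition 2: common = {SName, Weight}, closure = {SCity, SuppID, SName, Color, Weight} → lossless.
Decomposition 3: common = {SCity}, closure = {SCity} → lossy.

Decomposition 3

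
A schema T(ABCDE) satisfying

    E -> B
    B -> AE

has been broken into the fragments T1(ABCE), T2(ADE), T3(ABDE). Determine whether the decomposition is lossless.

Chase test. Columns are ABCDE; row i has aⱼ where attribute j ∈ Ti, else bᵢⱼ.
Initial tableau (one row per fragment):
  row 1: a1 a2 a3 b14 a5
  row 2: a1 b22 b23 a4 a5
  row 3: a1 a2 b33 a4 a5
Rows 1 and 2 agree on E; apply E→B and equate their B entries.
No row becomes fully distinguished — the join is lossy.

No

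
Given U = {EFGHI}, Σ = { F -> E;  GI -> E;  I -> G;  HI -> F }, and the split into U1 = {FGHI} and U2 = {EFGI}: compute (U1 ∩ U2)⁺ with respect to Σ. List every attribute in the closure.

U1 ∩ U2 = {FGI}.
F → E applies, adding E
Closure: {EFGI}.

EFGI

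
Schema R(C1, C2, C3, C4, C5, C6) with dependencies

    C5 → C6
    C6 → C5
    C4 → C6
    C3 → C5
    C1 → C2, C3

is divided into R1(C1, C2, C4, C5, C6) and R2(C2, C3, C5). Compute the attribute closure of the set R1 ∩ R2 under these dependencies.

R1 ∩ R2 = {C2, C5}.
C5 → C6 applies, adding C6
Closure: {C2, C5, C6}.

C2, C5, C6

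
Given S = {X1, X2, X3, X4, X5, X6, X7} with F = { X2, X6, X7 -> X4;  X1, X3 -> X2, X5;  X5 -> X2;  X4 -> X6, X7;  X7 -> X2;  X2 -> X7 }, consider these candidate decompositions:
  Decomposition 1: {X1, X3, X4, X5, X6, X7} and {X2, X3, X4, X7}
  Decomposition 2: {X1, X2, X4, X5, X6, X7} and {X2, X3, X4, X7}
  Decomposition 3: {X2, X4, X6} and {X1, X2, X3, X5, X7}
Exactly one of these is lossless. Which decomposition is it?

Decomposition 1

Decomposition 1: common = {X3, X4, X7}, closure = {X2, X3, X4, X6, X7} → lossless.
Decomposition 2: common = {X2, X4, X7}, closure = {X2, X4, X6, X7} → lossy.
Decomposition 3: common = {X2}, closure = {X2, X7} → lossy.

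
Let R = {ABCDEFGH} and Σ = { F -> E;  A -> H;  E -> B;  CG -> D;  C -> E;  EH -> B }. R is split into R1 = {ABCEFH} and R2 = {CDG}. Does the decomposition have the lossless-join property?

No

Common attributes: R1 ∩ R2 = {C}.
Closure of {C}: C → E applies, adding E; E → B applies, adding B. So (C)⁺ = {BCE}.
The closure contains neither all of R1 = {ABCEFH} nor all of R2 = {CDG}, so the common attributes are not a superkey of either fragment. The join is lossy.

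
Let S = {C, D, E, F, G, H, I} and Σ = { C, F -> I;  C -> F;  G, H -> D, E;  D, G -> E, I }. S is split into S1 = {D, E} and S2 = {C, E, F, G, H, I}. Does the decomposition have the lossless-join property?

No

Common attributes: S1 ∩ S2 = {E}.
No dependency enlarges {E}, so (E)⁺ = {E}.
The closure contains neither all of S1 = {D, E} nor all of S2 = {C, E, F, G, H, I}, so the common attributes are not a superkey of either fragment. The join is lossy.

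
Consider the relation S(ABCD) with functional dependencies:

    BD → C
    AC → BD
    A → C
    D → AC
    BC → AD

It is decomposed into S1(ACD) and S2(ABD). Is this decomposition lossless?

Common attributes: S1 ∩ S2 = {AD}.
Closure of {AD}: A → C applies, adding C; AC → BD applies, adding B. So (AD)⁺ = {ABCD}.
This closure contains every attribute of S1, so S1 ∩ S2 → S1. The join is lossless.

Yes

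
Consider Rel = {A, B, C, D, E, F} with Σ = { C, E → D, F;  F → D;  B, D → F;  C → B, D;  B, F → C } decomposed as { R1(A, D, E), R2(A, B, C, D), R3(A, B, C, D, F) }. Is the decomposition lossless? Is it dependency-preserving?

Lossless test (chase): Rows 2 and 3 agree on B, D; apply B, D→F and equate their F entries. No row becomes fully distinguished — the join is lossy.
Dependency preservation: C, E → D, F is not contained in any single fragment, but the restricted closure of its left-hand side across the fragments still reaches the right-hand side; the remaining FDs each lie inside some fragment. All dependencies are preserved.

lossy but dependency-preserving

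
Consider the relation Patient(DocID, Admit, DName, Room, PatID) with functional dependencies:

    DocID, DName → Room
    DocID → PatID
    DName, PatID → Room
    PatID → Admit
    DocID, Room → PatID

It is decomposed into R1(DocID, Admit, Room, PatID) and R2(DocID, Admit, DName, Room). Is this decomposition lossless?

Common attributes: R1 ∩ R2 = {DocID, Admit, Room}.
Closure of {DocID, Admit, Room}: DocID → PatID applies, adding PatID. So (DocID, Admit, Room)⁺ = {DocID, Admit, Room, PatID}.
This closure contains every attribute of R1, so R1 ∩ R2 → R1. The join is lossless.

Yes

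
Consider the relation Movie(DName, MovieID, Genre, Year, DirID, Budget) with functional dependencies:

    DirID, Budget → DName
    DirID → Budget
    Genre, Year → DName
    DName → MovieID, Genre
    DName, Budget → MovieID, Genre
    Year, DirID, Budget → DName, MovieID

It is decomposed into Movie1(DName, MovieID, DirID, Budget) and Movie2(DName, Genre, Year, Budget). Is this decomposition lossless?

Common attributes: Movie1 ∩ Movie2 = {DName, Budget}.
Closure of {DName, Budget}: DName → MovieID, Genre applies, adding MovieID, Genre. So (DName, Budget)⁺ = {DName, MovieID, Genre, Budget}.
The closure contains neither all of Movie1 = {DName, MovieID, DirID, Budget} nor all of Movie2 = {DName, Genre, Year, Budget}, so the common attributes are not a superkey of either fragment. The join is lossy.

No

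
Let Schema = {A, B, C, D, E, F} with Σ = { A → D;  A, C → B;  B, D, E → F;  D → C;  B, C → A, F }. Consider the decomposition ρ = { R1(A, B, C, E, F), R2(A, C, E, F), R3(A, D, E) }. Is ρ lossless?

Yes

Chase test. Columns are A, B, C, D, E, F; row i has aⱼ where attribute j ∈ Ri, else bᵢⱼ.
Initial tableau (one row per fragment):
  row 1: a1 a2 a3 b14 a5 a6
  row 2: a1 b22 a3 b24 a5 a6
  row 3: a1 b32 b33 a4 a5 b36
Rows 1 and 2 agree on A; apply A→D and equate their D entries.
Rows 1 and 3 agree on A; apply A→D and equate their D entries.
Rows 1 and 2 agree on A, C; apply A, C→B and equate their B entries.
Rows 1 and 3 agree on D; apply D→C and equate their C entries.
Rows 1 and 3 agree on A, C; apply A, C→B and equate their B entries.
Rows 1 and 3 agree on B, D, E; apply B, D, E→F and equate their F entries.
Row 1 is now all distinguished symbols — the join is lossless.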